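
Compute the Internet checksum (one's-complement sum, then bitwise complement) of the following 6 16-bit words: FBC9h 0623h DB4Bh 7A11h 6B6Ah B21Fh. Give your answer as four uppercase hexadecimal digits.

8B2B

One's-complement addition (fold any carry out of bit 15 back into bit 0):
  0xFBC9 + 0x0623 = 0x101EC → wrap carry → 0x01ED
  0x01ED + 0xDB4B = 0x0DD38
  0xDD38 + 0x7A11 = 0x15749 → wrap carry → 0x574A
  0x574A + 0x6B6A = 0x0C2B4
  0xC2B4 + 0xB21F = 0x174D3 → wrap carry → 0x74D4
One's-complement sum = 0x74D4.
Checksum = ~0x74D4 & 0xFFFF = 0x8B2B.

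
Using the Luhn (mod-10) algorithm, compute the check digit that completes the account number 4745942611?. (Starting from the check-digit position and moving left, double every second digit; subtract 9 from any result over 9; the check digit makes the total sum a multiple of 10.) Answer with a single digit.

1

Partial digits right→left: 1 1 6 2 4 9 5 4 7 4
Double every second digit counting from the check-digit position (so the 1st, 3rd, 5th, ... of the partial from the right).
  doubled (with −9 where >9): 2 3 8 1 5 → sum 19
  kept as-is: 1 2 9 4 4 → sum 20
Total = 19 + 20 = 39.
Check digit = (10 − (39 mod 10)) mod 10 = 1.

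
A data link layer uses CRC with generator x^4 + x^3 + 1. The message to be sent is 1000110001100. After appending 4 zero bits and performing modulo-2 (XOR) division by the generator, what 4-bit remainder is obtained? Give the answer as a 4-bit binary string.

0100

Append 4 zeros: 10001100011000000. Divide by 11001 (XOR where the leading bit is 1):
  pos 0: 10001 XOR 11001 = 01000
  pos 1: 10001 XOR 11001 = 01000
  pos 2: 10000 XOR 11001 = 01001
  pos 3: 10010 XOR 11001 = 01011
  pos 4: 10110 XOR 11001 = 01111
  pos 5: 11111 XOR 11001 = 00110
  pos 7: 11010 XOR 11001 = 00011
  pos 10: 11000 XOR 11001 = 00001
Remainder (last 4 bits) = 0100. This is the CRC / FCS.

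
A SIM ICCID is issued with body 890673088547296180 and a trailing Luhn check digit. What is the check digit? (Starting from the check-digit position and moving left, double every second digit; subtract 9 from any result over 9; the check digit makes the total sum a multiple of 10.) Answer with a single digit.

Partial digits right→left: 0 8 1 6 9 2 7 4 5 8 8 0 3 7 6 0 9 8
Double every second digit counting from the check-digit position (so the 1st, 3rd, 5th, ... of the partial from the right).
  doubled (with −9 where >9): 0 2 9 5 1 7 6 3 9 → sum 42
  kept as-is: 8 6 2 4 8 0 7 0 8 → sum 43
Total = 42 + 43 = 85.
Check digit = (10 − (85 mod 10)) mod 10 = 5.

5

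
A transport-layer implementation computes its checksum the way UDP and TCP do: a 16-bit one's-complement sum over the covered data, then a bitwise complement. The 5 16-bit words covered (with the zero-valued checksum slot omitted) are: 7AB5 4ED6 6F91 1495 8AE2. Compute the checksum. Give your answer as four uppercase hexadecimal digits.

276B

One's-complement addition (fold any carry out of bit 15 back into bit 0):
  0x7AB5 + 0x4ED6 = 0x0C98B
  0xC98B + 0x6F91 = 0x1391C → wrap carry → 0x391D
  0x391D + 0x1495 = 0x04DB2
  0x4DB2 + 0x8AE2 = 0x0D894
One's-complement sum = 0xD894.
Checksum = ~0xD894 & 0xFFFF = 0x276B.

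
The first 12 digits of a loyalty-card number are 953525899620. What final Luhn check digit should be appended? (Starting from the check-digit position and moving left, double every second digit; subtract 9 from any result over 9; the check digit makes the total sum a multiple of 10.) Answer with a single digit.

Partial digits right→left: 0 2 6 9 9 8 5 2 5 3 5 9
Double every second digit counting from the check-digit position (so the 1st, 3rd, 5th, ... of the partial from the right).
  doubled (with −9 where >9): 0 3 9 1 1 1 → sum 15
  kept as-is: 2 9 8 2 3 9 → sum 33
Total = 15 + 33 = 48.
Check digit = (10 − (48 mod 10)) mod 10 = 2.

2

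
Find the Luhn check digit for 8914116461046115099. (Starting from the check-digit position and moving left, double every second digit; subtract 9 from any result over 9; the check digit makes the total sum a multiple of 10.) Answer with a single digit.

Partial digits right→left: 9 9 0 5 1 1 6 4 0 1 6 4 6 1 1 4 1 9 8
Double every second digit counting from the check-digit position (so the 1st, 3rd, 5th, ... of the partial from the right).
  doubled (with −9 where >9): 9 0 2 3 0 3 3 2 2 7 → sum 31
  kept as-is: 9 5 1 4 1 4 1 4 9 → sum 38
Total = 31 + 38 = 69.
Check digit = (10 − (69 mod 10)) mod 10 = 1.

1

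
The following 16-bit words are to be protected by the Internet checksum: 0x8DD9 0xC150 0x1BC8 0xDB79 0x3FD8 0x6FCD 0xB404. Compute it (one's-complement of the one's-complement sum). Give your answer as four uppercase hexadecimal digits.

55E9

One's-complement addition (fold any carry out of bit 15 back into bit 0):
  0x8DD9 + 0xC150 = 0x14F29 → wrap carry → 0x4F2A
  0x4F2A + 0x1BC8 = 0x06AF2
  0x6AF2 + 0xDB79 = 0x1466B → wrap carry → 0x466C
  0x466C + 0x3FD8 = 0x08644
  0x8644 + 0x6FCD = 0x0F611
  0xF611 + 0xB404 = 0x1AA15 → wrap carry → 0xAA16
One's-complement sum = 0xAA16.
Checksum = ~0xAA16 & 0xFFFF = 0x55E9.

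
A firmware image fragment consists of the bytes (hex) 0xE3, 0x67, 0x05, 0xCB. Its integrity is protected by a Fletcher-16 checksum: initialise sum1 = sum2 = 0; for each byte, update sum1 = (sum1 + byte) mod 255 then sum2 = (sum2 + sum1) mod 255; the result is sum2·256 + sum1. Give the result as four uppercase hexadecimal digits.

Running sums (mod 255):
  after byte 0 (0xE3): sum1=227, sum2=227
  after byte 1 (0x67): sum1=75, sum2=47
  after byte 2 (0x05): sum1=80, sum2=127
  after byte 3 (0xCB): sum1=28, sum2=155
Checksum = sum2·256 + sum1 = 155·256 + 28 = 39708 = 0x9B1C.

9B1C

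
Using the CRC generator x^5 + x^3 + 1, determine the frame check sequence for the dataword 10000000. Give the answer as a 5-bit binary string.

11110

Append 5 zeros: 1000000000000. Divide by 101001 (XOR where the leading bit is 1):
  pos 0: 100000 XOR 101001 = 001001
  pos 2: 100100 XOR 101001 = 001101
  pos 4: 110100 XOR 101001 = 011101
  pos 5: 111010 XOR 101001 = 010011
  pos 6: 100110 XOR 101001 = 001111
Remainder (last 5 bits) = 11110. This is the CRC / FCS.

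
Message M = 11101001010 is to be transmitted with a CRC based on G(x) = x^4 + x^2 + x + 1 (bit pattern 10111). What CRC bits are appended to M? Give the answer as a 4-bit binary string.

Append 4 zeros: 111010010100000. Divide by 10111 (XOR where the leading bit is 1):
  pos 0: 11101 XOR 10111 = 01010
  pos 1: 10100 XOR 10111 = 00011
  pos 4: 11010 XOR 10111 = 01101
  pos 5: 11011 XOR 10111 = 01100
  pos 6: 11000 XOR 10111 = 01111
  pos 7: 11110 XOR 10111 = 01001
  pos 8: 10010 XOR 10111 = 00101
  pos 10: 10100 XOR 10111 = 00011
Remainder (last 4 bits) = 0011. This is the CRC / FCS.

0011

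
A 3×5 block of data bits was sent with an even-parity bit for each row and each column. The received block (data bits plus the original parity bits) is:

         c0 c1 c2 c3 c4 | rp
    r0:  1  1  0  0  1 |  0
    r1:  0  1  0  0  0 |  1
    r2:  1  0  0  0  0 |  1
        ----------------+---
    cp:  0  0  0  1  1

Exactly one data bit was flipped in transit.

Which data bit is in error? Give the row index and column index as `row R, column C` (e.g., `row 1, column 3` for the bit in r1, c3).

Recompute each row's even parity and compare to rp:
  r0: data parity 1, sent rp 0 → mismatch
  r1: data parity 1, sent rp 1 → ok
  r2: data parity 1, sent rp 1 → ok
Recompute each column's even parity and compare to cp:
  c0: data parity 0, sent cp 0 → ok
  c1: data parity 0, sent cp 0 → ok
  c2: data parity 0, sent cp 0 → ok
  c3: data parity 0, sent cp 1 → mismatch
  c4: data parity 1, sent cp 1 → ok
Exactly one row (r0) and one column (c3) fail → the flipped bit is at their intersection.

row 0, column 3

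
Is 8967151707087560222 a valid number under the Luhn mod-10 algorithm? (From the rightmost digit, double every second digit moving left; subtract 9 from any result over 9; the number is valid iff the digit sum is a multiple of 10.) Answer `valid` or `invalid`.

valid

From the right, keep odd positions and double even positions (subtract 9 from any doubled value over 9):
  doubled (positions 2,4,...): 4 0 1 7 5 5 1 5 9 → sum 37
  kept (positions 1,3,...): 2 2 6 7 0 0 1 1 6 8 → sum 33
Total = 70.
70 mod 10 = 0, so the number is valid.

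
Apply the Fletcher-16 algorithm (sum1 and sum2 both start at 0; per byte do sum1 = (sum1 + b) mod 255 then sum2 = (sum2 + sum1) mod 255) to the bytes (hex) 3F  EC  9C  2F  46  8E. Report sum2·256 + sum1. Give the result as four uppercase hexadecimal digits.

37CC

Running sums (mod 255):
  after byte 0 (3F): sum1=63, sum2=63
  after byte 1 (EC): sum1=44, sum2=107
  after byte 2 (9C): sum1=200, sum2=52
  after byte 3 (2F): sum1=247, sum2=44
  after byte 4 (46): sum1=62, sum2=106
  after byte 5 (8E): sum1=204, sum2=55
Checksum = sum2·256 + sum1 = 55·256 + 204 = 14284 = 0x37CC.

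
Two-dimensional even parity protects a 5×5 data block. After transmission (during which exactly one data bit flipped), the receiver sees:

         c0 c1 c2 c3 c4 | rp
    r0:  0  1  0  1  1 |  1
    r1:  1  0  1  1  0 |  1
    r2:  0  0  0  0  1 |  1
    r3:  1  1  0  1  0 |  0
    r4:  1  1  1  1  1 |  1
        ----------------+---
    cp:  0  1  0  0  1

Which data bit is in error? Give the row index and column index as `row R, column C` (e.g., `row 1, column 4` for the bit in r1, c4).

Recompute each row's even parity and compare to rp:
  r0: data parity 1, sent rp 1 → ok
  r1: data parity 1, sent rp 1 → ok
  r2: data parity 1, sent rp 1 → ok
  r3: data parity 1, sent rp 0 → mismatch
  r4: data parity 1, sent rp 1 → ok
Recompute each column's even parity and compare to cp:
  c0: data parity 1, sent cp 0 → mismatch
  c1: data parity 1, sent cp 1 → ok
  c2: data parity 0, sent cp 0 → ok
  c3: data parity 0, sent cp 0 → ok
  c4: data parity 1, sent cp 1 → ok
Exactly one row (r3) and one column (c0) fail → the flipped bit is at their intersection.

row 3, column 0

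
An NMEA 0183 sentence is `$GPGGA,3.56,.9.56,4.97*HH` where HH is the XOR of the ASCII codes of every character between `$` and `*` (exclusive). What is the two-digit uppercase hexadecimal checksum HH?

XOR the ASCII codes of the payload characters:
  'G' = 0x47 → acc = 0x47
  'P' = 0x50 → acc = 0x17
  'G' = 0x47 → acc = 0x50
  'G' = 0x47 → acc = 0x17
  'A' = 0x41 → acc = 0x56
  ',' = 0x2C → acc = 0x7A
  '3' = 0x33 → acc = 0x49
  '.' = 0x2E → acc = 0x67
  '5' = 0x35 → acc = 0x52
  '6' = 0x36 → acc = 0x64
  ',' = 0x2C → acc = 0x48
  '.' = 0x2E → acc = 0x66
  '9' = 0x39 → acc = 0x5F
  '.' = 0x2E → acc = 0x71
  '5' = 0x35 → acc = 0x44
  '6' = 0x36 → acc = 0x72
  ',' = 0x2C → acc = 0x5E
  '4' = 0x34 → acc = 0x6A
  '.' = 0x2E → acc = 0x44
  '9' = 0x39 → acc = 0x7D
  '7' = 0x37 → acc = 0x4A
Checksum = 0x4A.

4A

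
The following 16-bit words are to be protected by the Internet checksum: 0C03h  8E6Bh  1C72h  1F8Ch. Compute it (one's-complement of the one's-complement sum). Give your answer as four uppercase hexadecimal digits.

One's-complement addition (fold any carry out of bit 15 back into bit 0):
  0x0C03 + 0x8E6B = 0x09A6E
  0x9A6E + 0x1C72 = 0x0B6E0
  0xB6E0 + 0x1F8C = 0x0D66C
One's-complement sum = 0xD66C.
Checksum = ~0xD66C & 0xFFFF = 0x2993.

2993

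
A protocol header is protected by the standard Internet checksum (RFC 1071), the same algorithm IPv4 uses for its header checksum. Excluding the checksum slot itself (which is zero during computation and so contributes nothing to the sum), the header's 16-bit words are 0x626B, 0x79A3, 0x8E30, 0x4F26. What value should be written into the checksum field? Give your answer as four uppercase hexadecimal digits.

469A

One's-complement addition (fold any carry out of bit 15 back into bit 0):
  0x626B + 0x79A3 = 0x0DC0E
  0xDC0E + 0x8E30 = 0x16A3E → wrap carry → 0x6A3F
  0x6A3F + 0x4F26 = 0x0B965
One's-complement sum = 0xB965.
Checksum = ~0xB965 & 0xFFFF = 0x469A.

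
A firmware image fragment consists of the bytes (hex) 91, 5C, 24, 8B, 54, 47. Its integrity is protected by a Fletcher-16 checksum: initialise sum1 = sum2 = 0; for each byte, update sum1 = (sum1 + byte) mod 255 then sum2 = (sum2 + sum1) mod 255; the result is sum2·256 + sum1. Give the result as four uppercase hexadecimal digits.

Running sums (mod 255):
  after byte 0 (91): sum1=145, sum2=145
  after byte 1 (5C): sum1=237, sum2=127
  after byte 2 (24): sum1=18, sum2=145
  after byte 3 (8B): sum1=157, sum2=47
  after byte 4 (54): sum1=241, sum2=33
  after byte 5 (47): sum1=57, sum2=90
Checksum = sum2·256 + sum1 = 90·256 + 57 = 23097 = 0x5A39.

5A39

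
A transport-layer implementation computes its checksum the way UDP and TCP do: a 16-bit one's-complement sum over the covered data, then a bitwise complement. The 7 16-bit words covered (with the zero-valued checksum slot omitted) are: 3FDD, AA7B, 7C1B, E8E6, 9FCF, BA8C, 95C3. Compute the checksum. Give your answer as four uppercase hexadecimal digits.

One's-complement addition (fold any carry out of bit 15 back into bit 0):
  0x3FDD + 0xAA7B = 0x0EA58
  0xEA58 + 0x7C1B = 0x16673 → wrap carry → 0x6674
  0x6674 + 0xE8E6 = 0x14F5A → wrap carry → 0x4F5B
  0x4F5B + 0x9FCF = 0x0EF2A
  0xEF2A + 0xBA8C = 0x1A9B6 → wrap carry → 0xA9B7
  0xA9B7 + 0x95C3 = 0x13F7A → wrap carry → 0x3F7B
One's-complement sum = 0x3F7B.
Checksum = ~0x3F7B & 0xFFFF = 0xC084.

C084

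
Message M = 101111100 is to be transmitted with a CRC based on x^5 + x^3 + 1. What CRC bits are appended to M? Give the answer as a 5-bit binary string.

00011

Append 5 zeros: 10111110000000. Divide by 101001 (XOR where the leading bit is 1):
  pos 0: 101111 XOR 101001 = 000110
  pos 3: 110100 XOR 101001 = 011101
  pos 4: 111010 XOR 101001 = 010011
  pos 5: 100110 XOR 101001 = 001111
  pos 7: 111100 XOR 101001 = 010101
  pos 8: 101010 XOR 101001 = 000011
Remainder (last 5 bits) = 00011. This is the CRC / FCS.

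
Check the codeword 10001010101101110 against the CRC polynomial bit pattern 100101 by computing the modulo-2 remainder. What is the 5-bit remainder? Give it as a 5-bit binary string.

Modulo-2 division of 10001010101101110 by 100101:
  pos 0: 100010 XOR 100101 = 000111
  pos 3: 111101 XOR 100101 = 011000
  pos 4: 110000 XOR 100101 = 010101
  pos 5: 101011 XOR 100101 = 001110
  pos 7: 111010 XOR 100101 = 011111
  pos 8: 111111 XOR 100101 = 011010
  pos 9: 110101 XOR 100101 = 010000
  pos 10: 100001 XOR 100101 = 000100
Remainder = 01000 (nonzero — an error is detected).

01000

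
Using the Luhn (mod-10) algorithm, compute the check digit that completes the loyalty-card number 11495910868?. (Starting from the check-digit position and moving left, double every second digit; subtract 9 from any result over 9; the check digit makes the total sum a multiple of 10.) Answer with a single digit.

8

Partial digits right→left: 8 6 8 0 1 9 5 9 4 1 1
Double every second digit counting from the check-digit position (so the 1st, 3rd, 5th, ... of the partial from the right).
  doubled (with −9 where >9): 7 7 2 1 8 2 → sum 27
  kept as-is: 6 0 9 9 1 → sum 25
Total = 27 + 25 = 52.
Check digit = (10 − (52 mod 10)) mod 10 = 8.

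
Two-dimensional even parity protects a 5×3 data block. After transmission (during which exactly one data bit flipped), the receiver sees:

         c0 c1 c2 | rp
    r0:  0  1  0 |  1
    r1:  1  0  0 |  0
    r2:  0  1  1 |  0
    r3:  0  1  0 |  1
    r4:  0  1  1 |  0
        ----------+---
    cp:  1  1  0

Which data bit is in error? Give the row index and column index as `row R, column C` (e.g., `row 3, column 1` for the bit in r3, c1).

Recompute each row's even parity and compare to rp:
  r0: data parity 1, sent rp 1 → ok
  r1: data parity 1, sent rp 0 → mismatch
  r2: data parity 0, sent rp 0 → ok
  r3: data parity 1, sent rp 1 → ok
  r4: data parity 0, sent rp 0 → ok
Recompute each column's even parity and compare to cp:
  c0: data parity 1, sent cp 1 → ok
  c1: data parity 0, sent cp 1 → mismatch
  c2: data parity 0, sent cp 0 → ok
Exactly one row (r1) and one column (c1) fail → the flipped bit is at their intersection.

row 1, column 1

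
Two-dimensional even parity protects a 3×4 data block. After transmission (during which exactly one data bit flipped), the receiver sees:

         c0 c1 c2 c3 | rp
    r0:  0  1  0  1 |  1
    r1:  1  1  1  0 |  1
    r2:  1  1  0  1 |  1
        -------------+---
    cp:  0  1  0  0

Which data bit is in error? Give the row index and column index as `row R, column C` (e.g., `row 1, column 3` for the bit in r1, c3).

row 0, column 2

Recompute each row's even parity and compare to rp:
  r0: data parity 0, sent rp 1 → mismatch
  r1: data parity 1, sent rp 1 → ok
  r2: data parity 1, sent rp 1 → ok
Recompute each column's even parity and compare to cp:
  c0: data parity 0, sent cp 0 → ok
  c1: data parity 1, sent cp 1 → ok
  c2: data parity 1, sent cp 0 → mismatch
  c3: data parity 0, sent cp 0 → ok
Exactly one row (r0) and one column (c2) fail → the flipped bit is at their intersection.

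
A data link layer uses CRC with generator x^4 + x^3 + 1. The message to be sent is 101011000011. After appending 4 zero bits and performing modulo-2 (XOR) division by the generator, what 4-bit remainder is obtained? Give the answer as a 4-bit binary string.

0010

Append 4 zeros: 1010110000110000. Divide by 11001 (XOR where the leading bit is 1):
  pos 0: 10101 XOR 11001 = 01100
  pos 1: 11001 XOR 11001 = 00000
  pos 10: 11000 XOR 11001 = 00001
Remainder (last 4 bits) = 0010. This is the CRC / FCS.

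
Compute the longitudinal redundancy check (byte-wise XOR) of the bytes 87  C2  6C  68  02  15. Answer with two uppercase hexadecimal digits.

56

XOR the bytes together:
  start with 0x87
  0x87 ⊕ 0xC2 = 0x45
  0x45 ⊕ 0x6C = 0x29
  0x29 ⊕ 0x68 = 0x41
  0x41 ⊕ 0x02 = 0x43
  0x43 ⊕ 0x15 = 0x56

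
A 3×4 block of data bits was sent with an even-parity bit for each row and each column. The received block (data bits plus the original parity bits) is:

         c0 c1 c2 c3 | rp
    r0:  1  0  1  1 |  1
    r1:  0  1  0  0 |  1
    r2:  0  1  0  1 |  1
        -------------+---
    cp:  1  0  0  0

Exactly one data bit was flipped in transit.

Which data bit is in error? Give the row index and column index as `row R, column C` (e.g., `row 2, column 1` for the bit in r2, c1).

row 2, column 2

Recompute each row's even parity and compare to rp:
  r0: data parity 1, sent rp 1 → ok
  r1: data parity 1, sent rp 1 → ok
  r2: data parity 0, sent rp 1 → mismatch
Recompute each column's even parity and compare to cp:
  c0: data parity 1, sent cp 1 → ok
  c1: data parity 0, sent cp 0 → ok
  c2: data parity 1, sent cp 0 → mismatch
  c3: data parity 0, sent cp 0 → ok
Exactly one row (r2) and one column (c2) fail → the flipped bit is at their intersection.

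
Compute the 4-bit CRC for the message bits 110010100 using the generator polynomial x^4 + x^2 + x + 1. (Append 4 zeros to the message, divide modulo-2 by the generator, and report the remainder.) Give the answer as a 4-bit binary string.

Append 4 zeros: 1100101000000. Divide by 10111 (XOR where the leading bit is 1):
  pos 0: 11001 XOR 10111 = 01110
  pos 1: 11100 XOR 10111 = 01011
  pos 2: 10111 XOR 10111 = 00000
Remainder (last 4 bits) = 0000. This is the CRC / FCS.

0000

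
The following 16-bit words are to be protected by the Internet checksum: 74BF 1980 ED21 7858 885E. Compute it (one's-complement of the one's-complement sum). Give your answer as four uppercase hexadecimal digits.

83E7

One's-complement addition (fold any carry out of bit 15 back into bit 0):
  0x74BF + 0x1980 = 0x08E3F
  0x8E3F + 0xED21 = 0x17B60 → wrap carry → 0x7B61
  0x7B61 + 0x7858 = 0x0F3B9
  0xF3B9 + 0x885E = 0x17C17 → wrap carry → 0x7C18
One's-complement sum = 0x7C18.
Checksum = ~0x7C18 & 0xFFFF = 0x83E7.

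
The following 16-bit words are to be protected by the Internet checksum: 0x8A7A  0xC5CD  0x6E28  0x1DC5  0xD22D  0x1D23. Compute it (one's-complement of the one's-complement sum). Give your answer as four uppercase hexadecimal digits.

One's-complement addition (fold any carry out of bit 15 back into bit 0):
  0x8A7A + 0xC5CD = 0x15047 → wrap carry → 0x5048
  0x5048 + 0x6E28 = 0x0BE70
  0xBE70 + 0x1DC5 = 0x0DC35
  0xDC35 + 0xD22D = 0x1AE62 → wrap carry → 0xAE63
  0xAE63 + 0x1D23 = 0x0CB86
One's-complement sum = 0xCB86.
Checksum = ~0xCB86 & 0xFFFF = 0x3479.

3479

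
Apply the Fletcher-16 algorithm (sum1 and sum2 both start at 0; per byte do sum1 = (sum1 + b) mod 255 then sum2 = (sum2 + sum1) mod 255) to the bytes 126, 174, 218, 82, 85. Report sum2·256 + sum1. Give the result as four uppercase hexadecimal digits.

Running sums (mod 255):
  after byte 0 (126): sum1=126, sum2=126
  after byte 1 (174): sum1=45, sum2=171
  after byte 2 (218): sum1=8, sum2=179
  after byte 3 (82): sum1=90, sum2=14
  after byte 4 (85): sum1=175, sum2=189
Checksum = sum2·256 + sum1 = 189·256 + 175 = 48559 = 0xBDAF.

BDAF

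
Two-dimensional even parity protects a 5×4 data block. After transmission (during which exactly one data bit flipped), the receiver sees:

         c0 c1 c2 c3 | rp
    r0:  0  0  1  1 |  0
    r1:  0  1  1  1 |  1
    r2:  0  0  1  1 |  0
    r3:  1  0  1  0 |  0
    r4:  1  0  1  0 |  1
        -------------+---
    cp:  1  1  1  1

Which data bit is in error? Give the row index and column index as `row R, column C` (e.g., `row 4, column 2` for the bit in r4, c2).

Recompute each row's even parity and compare to rp:
  r0: data parity 0, sent rp 0 → ok
  r1: data parity 1, sent rp 1 → ok
  r2: data parity 0, sent rp 0 → ok
  r3: data parity 0, sent rp 0 → ok
  r4: data parity 0, sent rp 1 → mismatch
Recompute each column's even parity and compare to cp:
  c0: data parity 0, sent cp 1 → mismatch
  c1: data parity 1, sent cp 1 → ok
  c2: data parity 1, sent cp 1 → ok
  c3: data parity 1, sent cp 1 → ok
Exactly one row (r4) and one column (c0) fail → the flipped bit is at their intersection.

row 4, column 0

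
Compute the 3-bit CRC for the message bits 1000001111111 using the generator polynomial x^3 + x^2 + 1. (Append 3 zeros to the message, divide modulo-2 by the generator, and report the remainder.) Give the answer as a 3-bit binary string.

010

Append 3 zeros: 1000001111111000. Divide by 1101 (XOR where the leading bit is 1):
  pos 0: 1000 XOR 1101 = 0101
  pos 1: 1010 XOR 1101 = 0111
  pos 2: 1110 XOR 1101 = 0011
  pos 4: 1111 XOR 1101 = 0010
  pos 6: 1011 XOR 1101 = 0110
  pos 7: 1101 XOR 1101 = 0000
  pos 11: 1100 XOR 1101 = 0001
Remainder (last 3 bits) = 010. This is the CRC / FCS.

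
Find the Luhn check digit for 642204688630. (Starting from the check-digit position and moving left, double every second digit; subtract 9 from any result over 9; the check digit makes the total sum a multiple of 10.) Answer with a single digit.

Partial digits right→left: 0 3 6 8 8 6 4 0 2 2 4 6
Double every second digit counting from the check-digit position (so the 1st, 3rd, 5th, ... of the partial from the right).
  doubled (with −9 where >9): 0 3 7 8 4 8 → sum 30
  kept as-is: 3 8 6 0 2 6 → sum 25
Total = 30 + 25 = 55.
Check digit = (10 − (55 mod 10)) mod 10 = 5.

5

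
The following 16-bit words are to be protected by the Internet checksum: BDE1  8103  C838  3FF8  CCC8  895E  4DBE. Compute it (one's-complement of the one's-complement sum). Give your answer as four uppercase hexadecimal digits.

One's-complement addition (fold any carry out of bit 15 back into bit 0):
  0xBDE1 + 0x8103 = 0x13EE4 → wrap carry → 0x3EE5
  0x3EE5 + 0xC838 = 0x1071D → wrap carry → 0x071E
  0x071E + 0x3FF8 = 0x04716
  0x4716 + 0xCCC8 = 0x113DE → wrap carry → 0x13DF
  0x13DF + 0x895E = 0x09D3D
  0x9D3D + 0x4DBE = 0x0EAFB
One's-complement sum = 0xEAFB.
Checksum = ~0xEAFB & 0xFFFF = 0x1504.

1504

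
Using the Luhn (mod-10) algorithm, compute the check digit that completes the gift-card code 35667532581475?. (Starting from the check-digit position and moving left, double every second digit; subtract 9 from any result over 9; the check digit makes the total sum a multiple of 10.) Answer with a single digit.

3

Partial digits right→left: 5 7 4 1 8 5 2 3 5 7 6 6 5 3
Double every second digit counting from the check-digit position (so the 1st, 3rd, 5th, ... of the partial from the right).
  doubled (with −9 where >9): 1 8 7 4 1 3 1 → sum 25
  kept as-is: 7 1 5 3 7 6 3 → sum 32
Total = 25 + 32 = 57.
Check digit = (10 − (57 mod 10)) mod 10 = 3.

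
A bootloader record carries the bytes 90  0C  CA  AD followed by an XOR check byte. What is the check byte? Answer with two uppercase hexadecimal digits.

FB

XOR the bytes together:
  start with 0x90
  0x90 ⊕ 0x0C = 0x9C
  0x9C ⊕ 0xCA = 0x56
  0x56 ⊕ 0xAD = 0xFB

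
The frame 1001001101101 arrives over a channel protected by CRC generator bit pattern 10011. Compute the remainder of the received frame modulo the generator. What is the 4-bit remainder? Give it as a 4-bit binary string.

Modulo-2 division of 1001001101101 by 10011:
  pos 0: 10010 XOR 10011 = 00001
  pos 4: 10110 XOR 10011 = 00101
  pos 6: 10111 XOR 10011 = 00100
  pos 8: 10001 XOR 10011 = 00010
Remainder = 0010 (nonzero — an error is detected).

0010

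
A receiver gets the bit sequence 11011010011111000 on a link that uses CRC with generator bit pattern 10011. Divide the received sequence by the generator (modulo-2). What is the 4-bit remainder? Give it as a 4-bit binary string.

Modulo-2 division of 11011010011111000 by 10011:
  pos 0: 11011 XOR 10011 = 01000
  pos 1: 10000 XOR 10011 = 00011
  pos 4: 11100 XOR 10011 = 01111
  pos 5: 11111 XOR 10011 = 01100
  pos 6: 11001 XOR 10011 = 01010
  pos 7: 10101 XOR 10011 = 00110
  pos 9: 11011 XOR 10011 = 01000
  pos 10: 10000 XOR 10011 = 00011
Remainder = 1100 (nonzero — an error is detected).

1100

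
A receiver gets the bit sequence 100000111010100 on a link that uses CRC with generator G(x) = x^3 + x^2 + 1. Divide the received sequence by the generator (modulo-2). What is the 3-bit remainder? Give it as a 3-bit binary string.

111

Modulo-2 division of 100000111010100 by 1101:
  pos 0: 1000 XOR 1101 = 0101
  pos 1: 1010 XOR 1101 = 0111
  pos 2: 1110 XOR 1101 = 0011
  pos 4: 1111 XOR 1101 = 0010
  pos 6: 1010 XOR 1101 = 0111
  pos 7: 1111 XOR 1101 = 0010
  pos 9: 1001 XOR 1101 = 0100
  pos 10: 1000 XOR 1101 = 0101
  pos 11: 1010 XOR 1101 = 0111
Remainder = 111 (nonzero — an error is detected).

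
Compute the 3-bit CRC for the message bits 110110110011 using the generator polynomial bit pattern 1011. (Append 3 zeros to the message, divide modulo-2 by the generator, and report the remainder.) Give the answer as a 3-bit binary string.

Append 3 zeros: 110110110011000. Divide by 1011 (XOR where the leading bit is 1):
  pos 0: 1101 XOR 1011 = 0110
  pos 1: 1101 XOR 1011 = 0110
  pos 2: 1100 XOR 1011 = 0111
  pos 3: 1111 XOR 1011 = 0100
  pos 4: 1001 XOR 1011 = 0010
  pos 6: 1000 XOR 1011 = 0011
  pos 8: 1111 XOR 1011 = 0100
  pos 9: 1000 XOR 1011 = 0011
  pos 11: 1100 XOR 1011 = 0111
Remainder (last 3 bits) = 111. This is the CRC / FCS.

111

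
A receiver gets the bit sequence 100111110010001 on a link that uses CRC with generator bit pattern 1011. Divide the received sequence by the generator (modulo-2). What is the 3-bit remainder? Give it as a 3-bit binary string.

Modulo-2 division of 100111110010001 by 1011:
  pos 0: 1001 XOR 1011 = 0010
  pos 2: 1011 XOR 1011 = 0000
  pos 6: 1100 XOR 1011 = 0111
  pos 7: 1111 XOR 1011 = 0100
  pos 8: 1000 XOR 1011 = 0011
  pos 10: 1100 XOR 1011 = 0111
  pos 11: 1111 XOR 1011 = 0100
Remainder = 100 (nonzero — an error is detected).

100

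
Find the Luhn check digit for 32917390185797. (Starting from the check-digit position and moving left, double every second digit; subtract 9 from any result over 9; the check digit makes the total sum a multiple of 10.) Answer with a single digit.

Partial digits right→left: 7 9 7 5 8 1 0 9 3 7 1 9 2 3
Double every second digit counting from the check-digit position (so the 1st, 3rd, 5th, ... of the partial from the right).
  doubled (with −9 where >9): 5 5 7 0 6 2 4 → sum 29
  kept as-is: 9 5 1 9 7 9 3 → sum 43
Total = 29 + 43 = 72.
Check digit = (10 − (72 mod 10)) mod 10 = 8.

8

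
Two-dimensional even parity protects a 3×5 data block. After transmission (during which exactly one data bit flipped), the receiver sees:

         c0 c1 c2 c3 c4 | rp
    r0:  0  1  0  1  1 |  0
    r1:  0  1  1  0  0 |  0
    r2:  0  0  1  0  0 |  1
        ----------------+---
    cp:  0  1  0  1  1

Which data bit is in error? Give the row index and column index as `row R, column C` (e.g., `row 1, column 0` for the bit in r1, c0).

row 0, column 1

Recompute each row's even parity and compare to rp:
  r0: data parity 1, sent rp 0 → mismatch
  r1: data parity 0, sent rp 0 → ok
  r2: data parity 1, sent rp 1 → ok
Recompute each column's even parity and compare to cp:
  c0: data parity 0, sent cp 0 → ok
  c1: data parity 0, sent cp 1 → mismatch
  c2: data parity 0, sent cp 0 → ok
  c3: data parity 1, sent cp 1 → ok
  c4: data parity 1, sent cp 1 → ok
Exactly one row (r0) and one column (c1) fail → the flipped bit is at their intersection.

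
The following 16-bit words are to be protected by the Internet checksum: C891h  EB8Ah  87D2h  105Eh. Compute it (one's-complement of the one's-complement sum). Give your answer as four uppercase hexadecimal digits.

One's-complement addition (fold any carry out of bit 15 back into bit 0):
  0xC891 + 0xEB8A = 0x1B41B → wrap carry → 0xB41C
  0xB41C + 0x87D2 = 0x13BEE → wrap carry → 0x3BEF
  0x3BEF + 0x105E = 0x04C4D
One's-complement sum = 0x4C4D.
Checksum = ~0x4C4D & 0xFFFF = 0xB3B2.

B3B2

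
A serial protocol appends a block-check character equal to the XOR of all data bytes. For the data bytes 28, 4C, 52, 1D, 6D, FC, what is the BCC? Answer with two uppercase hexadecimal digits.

BA

XOR the bytes together:
  start with 0x28
  0x28 ⊕ 0x4C = 0x64
  0x64 ⊕ 0x52 = 0x36
  0x36 ⊕ 0x1D = 0x2B
  0x2B ⊕ 0x6D = 0x46
  0x46 ⊕ 0xFC = 0xBA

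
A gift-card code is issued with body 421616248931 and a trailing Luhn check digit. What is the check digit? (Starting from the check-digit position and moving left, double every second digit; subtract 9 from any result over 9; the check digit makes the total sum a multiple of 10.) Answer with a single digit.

2

Partial digits right→left: 1 3 9 8 4 2 6 1 6 1 2 4
Double every second digit counting from the check-digit position (so the 1st, 3rd, 5th, ... of the partial from the right).
  doubled (with −9 where >9): 2 9 8 3 3 4 → sum 29
  kept as-is: 3 8 2 1 1 4 → sum 19
Total = 29 + 19 = 48.
Check digit = (10 − (48 mod 10)) mod 10 = 2.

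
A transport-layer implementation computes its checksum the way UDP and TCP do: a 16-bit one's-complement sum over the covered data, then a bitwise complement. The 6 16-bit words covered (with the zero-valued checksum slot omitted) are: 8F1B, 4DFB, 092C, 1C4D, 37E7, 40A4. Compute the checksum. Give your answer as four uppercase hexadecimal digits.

One's-complement addition (fold any carry out of bit 15 back into bit 0):
  0x8F1B + 0x4DFB = 0x0DD16
  0xDD16 + 0x092C = 0x0E642
  0xE642 + 0x1C4D = 0x1028F → wrap carry → 0x0290
  0x0290 + 0x37E7 = 0x03A77
  0x3A77 + 0x40A4 = 0x07B1B
One's-complement sum = 0x7B1B.
Checksum = ~0x7B1B & 0xFFFF = 0x84E4.

84E4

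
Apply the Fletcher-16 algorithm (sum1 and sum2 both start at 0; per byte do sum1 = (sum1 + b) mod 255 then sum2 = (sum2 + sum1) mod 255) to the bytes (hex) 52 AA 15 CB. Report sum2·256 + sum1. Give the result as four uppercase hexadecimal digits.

3FDD

Running sums (mod 255):
  after byte 0 (52): sum1=82, sum2=82
  after byte 1 (AA): sum1=252, sum2=79
  after byte 2 (15): sum1=18, sum2=97
  after byte 3 (CB): sum1=221, sum2=63
Checksum = sum2·256 + sum1 = 63·256 + 221 = 16349 = 0x3FDD.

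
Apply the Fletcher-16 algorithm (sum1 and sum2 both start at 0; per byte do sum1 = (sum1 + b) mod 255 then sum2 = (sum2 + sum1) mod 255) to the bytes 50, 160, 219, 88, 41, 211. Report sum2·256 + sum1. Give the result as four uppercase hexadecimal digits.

EE04

Running sums (mod 255):
  after byte 0 (50): sum1=50, sum2=50
  after byte 1 (160): sum1=210, sum2=5
  after byte 2 (219): sum1=174, sum2=179
  after byte 3 (88): sum1=7, sum2=186
  after byte 4 (41): sum1=48, sum2=234
  after byte 5 (211): sum1=4, sum2=238
Checksum = sum2·256 + sum1 = 238·256 + 4 = 60932 = 0xEE04.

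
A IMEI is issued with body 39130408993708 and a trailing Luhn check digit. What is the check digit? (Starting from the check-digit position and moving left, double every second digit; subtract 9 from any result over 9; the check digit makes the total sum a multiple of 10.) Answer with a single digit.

3

Partial digits right→left: 8 0 7 3 9 9 8 0 4 0 3 1 9 3
Double every second digit counting from the check-digit position (so the 1st, 3rd, 5th, ... of the partial from the right).
  doubled (with −9 where >9): 7 5 9 7 8 6 9 → sum 51
  kept as-is: 0 3 9 0 0 1 3 → sum 16
Total = 51 + 16 = 67.
Check digit = (10 − (67 mod 10)) mod 10 = 3.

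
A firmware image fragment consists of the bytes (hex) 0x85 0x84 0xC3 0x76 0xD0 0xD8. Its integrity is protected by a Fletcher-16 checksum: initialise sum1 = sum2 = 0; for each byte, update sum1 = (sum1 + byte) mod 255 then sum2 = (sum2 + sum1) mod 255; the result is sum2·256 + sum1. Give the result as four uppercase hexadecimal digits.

Running sums (mod 255):
  after byte 0 (0x85): sum1=133, sum2=133
  after byte 1 (0x84): sum1=10, sum2=143
  after byte 2 (0xC3): sum1=205, sum2=93
  after byte 3 (0x76): sum1=68, sum2=161
  after byte 4 (0xD0): sum1=21, sum2=182
  after byte 5 (0xD8): sum1=237, sum2=164
Checksum = sum2·256 + sum1 = 164·256 + 237 = 42221 = 0xA4ED.

A4ED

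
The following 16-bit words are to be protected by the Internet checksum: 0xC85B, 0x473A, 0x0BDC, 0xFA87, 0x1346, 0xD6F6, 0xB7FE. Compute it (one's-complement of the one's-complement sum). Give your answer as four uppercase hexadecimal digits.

47CA

One's-complement addition (fold any carry out of bit 15 back into bit 0):
  0xC85B + 0x473A = 0x10F95 → wrap carry → 0x0F96
  0x0F96 + 0x0BDC = 0x01B72
  0x1B72 + 0xFA87 = 0x115F9 → wrap carry → 0x15FA
  0x15FA + 0x1346 = 0x02940
  0x2940 + 0xD6F6 = 0x10036 → wrap carry → 0x0037
  0x0037 + 0xB7FE = 0x0B835
One's-complement sum = 0xB835.
Checksum = ~0xB835 & 0xFFFF = 0x47CA.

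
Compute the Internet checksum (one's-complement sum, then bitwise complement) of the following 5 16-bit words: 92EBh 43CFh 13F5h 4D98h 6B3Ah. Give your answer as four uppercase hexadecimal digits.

One's-complement addition (fold any carry out of bit 15 back into bit 0):
  0x92EB + 0x43CF = 0x0D6BA
  0xD6BA + 0x13F5 = 0x0EAAF
  0xEAAF + 0x4D98 = 0x13847 → wrap carry → 0x3848
  0x3848 + 0x6B3A = 0x0A382
One's-complement sum = 0xA382.
Checksum = ~0xA382 & 0xFFFF = 0x5C7D.

5C7D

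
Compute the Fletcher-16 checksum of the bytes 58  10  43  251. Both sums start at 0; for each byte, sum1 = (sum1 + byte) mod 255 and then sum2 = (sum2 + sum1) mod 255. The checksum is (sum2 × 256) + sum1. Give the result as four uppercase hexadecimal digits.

Running sums (mod 255):
  after byte 0 (58): sum1=58, sum2=58
  after byte 1 (10): sum1=68, sum2=126
  after byte 2 (43): sum1=111, sum2=237
  after byte 3 (251): sum1=107, sum2=89
Checksum = sum2·256 + sum1 = 89·256 + 107 = 22891 = 0x596B.

596B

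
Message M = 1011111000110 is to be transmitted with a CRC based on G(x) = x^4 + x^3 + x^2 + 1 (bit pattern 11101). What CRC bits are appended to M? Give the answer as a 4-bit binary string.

Append 4 zeros: 10111110001100000. Divide by 11101 (XOR where the leading bit is 1):
  pos 0: 10111 XOR 11101 = 01010
  pos 1: 10101 XOR 11101 = 01000
  pos 2: 10001 XOR 11101 = 01100
  pos 3: 11000 XOR 11101 = 00101
  pos 5: 10100 XOR 11101 = 01001
  pos 6: 10011 XOR 11101 = 01110
  pos 7: 11101 XOR 11101 = 00000
Remainder (last 4 bits) = 0000. This is the CRC / FCS.

0000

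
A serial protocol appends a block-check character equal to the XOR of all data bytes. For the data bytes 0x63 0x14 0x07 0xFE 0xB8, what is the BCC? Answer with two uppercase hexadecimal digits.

36

XOR the bytes together:
  start with 0x63
  0x63 ⊕ 0x14 = 0x77
  0x77 ⊕ 0x07 = 0x70
  0x70 ⊕ 0xFE = 0x8E
  0x8E ⊕ 0xB8 = 0x36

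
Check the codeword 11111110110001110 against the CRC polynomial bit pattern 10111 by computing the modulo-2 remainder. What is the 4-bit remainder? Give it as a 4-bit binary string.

Modulo-2 division of 11111110110001110 by 10111:
  pos 0: 11111 XOR 10111 = 01000
  pos 1: 10001 XOR 10111 = 00110
  pos 3: 11010 XOR 10111 = 01101
  pos 4: 11011 XOR 10111 = 01100
  pos 5: 11001 XOR 10111 = 01110
  pos 6: 11100 XOR 10111 = 01011
  pos 7: 10110 XOR 10111 = 00001
  pos 11: 10111 XOR 10111 = 00000
Remainder = 0000 (zero — the frame passes the CRC check).

0000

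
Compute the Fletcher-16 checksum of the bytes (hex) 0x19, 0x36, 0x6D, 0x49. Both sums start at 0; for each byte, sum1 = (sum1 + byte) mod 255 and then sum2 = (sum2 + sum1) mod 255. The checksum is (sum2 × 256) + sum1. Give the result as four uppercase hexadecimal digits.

Running sums (mod 255):
  after byte 0 (0x19): sum1=25, sum2=25
  after byte 1 (0x36): sum1=79, sum2=104
  after byte 2 (0x6D): sum1=188, sum2=37
  after byte 3 (0x49): sum1=6, sum2=43
Checksum = sum2·256 + sum1 = 43·256 + 6 = 11014 = 0x2B06.

2B06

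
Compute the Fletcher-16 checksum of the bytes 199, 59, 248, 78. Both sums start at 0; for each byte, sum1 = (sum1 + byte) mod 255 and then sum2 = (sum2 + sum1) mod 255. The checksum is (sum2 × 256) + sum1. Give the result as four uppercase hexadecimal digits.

114A

Running sums (mod 255):
  after byte 0 (199): sum1=199, sum2=199
  after byte 1 (59): sum1=3, sum2=202
  after byte 2 (248): sum1=251, sum2=198
  after byte 3 (78): sum1=74, sum2=17
Checksum = sum2·256 + sum1 = 17·256 + 74 = 4426 = 0x114A.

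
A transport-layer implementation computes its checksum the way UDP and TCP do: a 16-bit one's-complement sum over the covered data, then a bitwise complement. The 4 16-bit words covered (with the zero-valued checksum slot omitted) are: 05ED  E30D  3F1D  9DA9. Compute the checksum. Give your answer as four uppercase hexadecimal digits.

3A3E

One's-complement addition (fold any carry out of bit 15 back into bit 0):
  0x05ED + 0xE30D = 0x0E8FA
  0xE8FA + 0x3F1D = 0x12817 → wrap carry → 0x2818
  0x2818 + 0x9DA9 = 0x0C5C1
One's-complement sum = 0xC5C1.
Checksum = ~0xC5C1 & 0xFFFF = 0x3A3E.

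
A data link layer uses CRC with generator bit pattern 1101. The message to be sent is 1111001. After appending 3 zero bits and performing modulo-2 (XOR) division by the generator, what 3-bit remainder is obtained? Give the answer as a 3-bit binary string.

100

Append 3 zeros: 1111001000. Divide by 1101 (XOR where the leading bit is 1):
  pos 0: 1111 XOR 1101 = 0010
  pos 2: 1000 XOR 1101 = 0101
  pos 3: 1011 XOR 1101 = 0110
  pos 4: 1100 XOR 1101 = 0001
Remainder (last 3 bits) = 100. This is the CRC / FCS.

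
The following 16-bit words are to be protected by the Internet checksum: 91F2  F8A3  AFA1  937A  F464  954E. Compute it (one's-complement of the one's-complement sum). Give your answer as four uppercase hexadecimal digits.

A899

One's-complement addition (fold any carry out of bit 15 back into bit 0):
  0x91F2 + 0xF8A3 = 0x18A95 → wrap carry → 0x8A96
  0x8A96 + 0xAFA1 = 0x13A37 → wrap carry → 0x3A38
  0x3A38 + 0x937A = 0x0CDB2
  0xCDB2 + 0xF464 = 0x1C216 → wrap carry → 0xC217
  0xC217 + 0x954E = 0x15765 → wrap carry → 0x5766
One's-complement sum = 0x5766.
Checksum = ~0x5766 & 0xFFFF = 0xA899.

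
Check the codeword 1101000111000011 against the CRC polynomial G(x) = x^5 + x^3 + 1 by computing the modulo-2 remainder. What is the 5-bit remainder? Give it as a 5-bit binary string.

Modulo-2 division of 1101000111000011 by 101001:
  pos 0: 110100 XOR 101001 = 011101
  pos 1: 111010 XOR 101001 = 010011
  pos 2: 100111 XOR 101001 = 001110
  pos 4: 111011 XOR 101001 = 010010
  pos 5: 100100 XOR 101001 = 001101
  pos 7: 110100 XOR 101001 = 011101
  pos 8: 111010 XOR 101001 = 010011
  pos 9: 100111 XOR 101001 = 001110
Remainder = 11101 (nonzero — an error is detected).

11101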